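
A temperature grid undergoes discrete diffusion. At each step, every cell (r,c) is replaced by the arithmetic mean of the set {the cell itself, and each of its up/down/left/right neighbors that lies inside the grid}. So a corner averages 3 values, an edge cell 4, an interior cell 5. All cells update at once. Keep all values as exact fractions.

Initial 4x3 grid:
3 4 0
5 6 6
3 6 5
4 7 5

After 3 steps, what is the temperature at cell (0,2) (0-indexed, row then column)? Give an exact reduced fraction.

Answer: 2201/540

Derivation:
Step 1: cell (0,2) = 10/3
Step 2: cell (0,2) = 65/18
Step 3: cell (0,2) = 2201/540
Full grid after step 3:
  371/90 57421/14400 2201/540
  3517/800 27509/6000 32303/7200
  34903/7200 1874/375 37153/7200
  10729/2160 37823/7200 11569/2160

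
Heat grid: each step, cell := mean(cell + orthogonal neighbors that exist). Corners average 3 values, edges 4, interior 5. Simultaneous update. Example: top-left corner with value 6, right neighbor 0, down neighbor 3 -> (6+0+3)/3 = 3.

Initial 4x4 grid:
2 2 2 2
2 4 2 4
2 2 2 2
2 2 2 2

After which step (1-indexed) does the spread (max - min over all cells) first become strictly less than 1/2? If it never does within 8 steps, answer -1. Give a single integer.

Step 1: max=14/5, min=2, spread=4/5
Step 2: max=157/60, min=2, spread=37/60
Step 3: max=2699/1080, min=413/200, spread=293/675
  -> spread < 1/2 first at step 3
Step 4: max=52459/21600, min=7591/3600, spread=6913/21600
Step 5: max=471367/194400, min=43001/20000, spread=333733/1215000
Step 6: max=69713009/29160000, min=7022383/3240000, spread=3255781/14580000
Step 7: max=2081511299/874800000, min=212976733/97200000, spread=82360351/437400000
Step 8: max=61953022841/26244000000, min=6422651911/2916000000, spread=2074577821/13122000000

Answer: 3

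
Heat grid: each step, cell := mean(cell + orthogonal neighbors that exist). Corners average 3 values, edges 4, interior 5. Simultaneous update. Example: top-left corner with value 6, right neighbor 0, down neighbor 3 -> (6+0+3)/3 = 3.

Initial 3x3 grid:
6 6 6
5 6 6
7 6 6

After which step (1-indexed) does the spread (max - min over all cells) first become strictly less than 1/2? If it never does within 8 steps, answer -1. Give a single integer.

Step 1: max=25/4, min=17/3, spread=7/12
Step 2: max=73/12, min=88/15, spread=13/60
  -> spread < 1/2 first at step 2
Step 3: max=29027/4800, min=793/135, spread=7483/43200
Step 4: max=260257/43200, min=639779/108000, spread=21727/216000
Step 5: max=34562681/5760000, min=5764289/972000, spread=10906147/155520000
Step 6: max=932414713/155520000, min=693639941/116640000, spread=36295/746496
Step 7: max=55854962411/9331200000, min=10413084163/1749600000, spread=305773/8957952
Step 8: max=3349170305617/559872000000, min=2501815420619/419904000000, spread=2575951/107495424

Answer: 2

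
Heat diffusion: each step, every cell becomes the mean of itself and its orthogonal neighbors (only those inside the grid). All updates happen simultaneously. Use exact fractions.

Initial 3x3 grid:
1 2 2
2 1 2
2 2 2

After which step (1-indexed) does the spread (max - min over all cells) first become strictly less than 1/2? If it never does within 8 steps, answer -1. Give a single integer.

Answer: 2

Derivation:
Step 1: max=2, min=3/2, spread=1/2
Step 2: max=151/80, min=14/9, spread=239/720
  -> spread < 1/2 first at step 2
Step 3: max=673/360, min=12073/7200, spread=1387/7200
Step 4: max=39131/21600, min=54359/32400, spread=347/2592
Step 5: max=2344057/1296000, min=3333523/1944000, spread=2921/31104
Step 6: max=139029779/77760000, min=200853731/116640000, spread=24611/373248
Step 7: max=8312709313/4665600000, min=12145112407/6998400000, spread=207329/4478976
Step 8: max=496406073611/279936000000, min=730963524479/419904000000, spread=1746635/53747712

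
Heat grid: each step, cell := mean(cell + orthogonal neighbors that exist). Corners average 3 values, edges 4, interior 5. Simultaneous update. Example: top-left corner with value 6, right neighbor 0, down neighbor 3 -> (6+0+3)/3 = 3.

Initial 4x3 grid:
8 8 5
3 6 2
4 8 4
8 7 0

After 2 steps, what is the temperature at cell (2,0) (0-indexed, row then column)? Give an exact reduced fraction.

Answer: 347/60

Derivation:
Step 1: cell (2,0) = 23/4
Step 2: cell (2,0) = 347/60
Full grid after step 2:
  55/9 1409/240 16/3
  341/60 549/100 363/80
  347/60 131/25 1033/240
  107/18 431/80 155/36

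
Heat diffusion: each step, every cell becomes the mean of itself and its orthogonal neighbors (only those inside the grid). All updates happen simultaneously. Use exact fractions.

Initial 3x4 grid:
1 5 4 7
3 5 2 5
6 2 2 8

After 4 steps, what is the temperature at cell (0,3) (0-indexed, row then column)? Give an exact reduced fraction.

Step 1: cell (0,3) = 16/3
Step 2: cell (0,3) = 46/9
Step 3: cell (0,3) = 10271/2160
Step 4: cell (0,3) = 1483/324
Full grid after step 4:
  6277/1728 6119/1600 183577/43200 1483/324
  621857/172800 2183/576 30119/7200 391139/86400
  18827/5184 162863/43200 59309/14400 1909/432

Answer: 1483/324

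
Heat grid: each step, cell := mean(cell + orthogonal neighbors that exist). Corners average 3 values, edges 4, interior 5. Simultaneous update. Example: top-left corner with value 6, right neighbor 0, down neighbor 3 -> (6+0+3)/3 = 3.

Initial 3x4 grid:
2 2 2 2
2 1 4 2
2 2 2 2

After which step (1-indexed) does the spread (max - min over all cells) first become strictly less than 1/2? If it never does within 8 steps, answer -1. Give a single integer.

Answer: 3

Derivation:
Step 1: max=5/2, min=7/4, spread=3/4
Step 2: max=119/50, min=11/6, spread=41/75
Step 3: max=5533/2400, min=9101/4800, spread=131/320
  -> spread < 1/2 first at step 3
Step 4: max=24289/10800, min=84541/43200, spread=841/2880
Step 5: max=19261813/8640000, min=34258901/17280000, spread=56863/230400
Step 6: max=171117083/77760000, min=313254691/155520000, spread=386393/2073600
Step 7: max=68079570253/31104000000, min=126110888381/62208000000, spread=26795339/165888000
Step 8: max=4053778816127/1866240000000, min=7631211877879/3732480000000, spread=254051069/1990656000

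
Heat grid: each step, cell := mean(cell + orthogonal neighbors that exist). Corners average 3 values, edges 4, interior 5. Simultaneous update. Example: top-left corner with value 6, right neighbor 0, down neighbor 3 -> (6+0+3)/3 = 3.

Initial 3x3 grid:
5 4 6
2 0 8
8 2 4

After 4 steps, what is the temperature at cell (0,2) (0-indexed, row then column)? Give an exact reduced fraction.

Step 1: cell (0,2) = 6
Step 2: cell (0,2) = 19/4
Step 3: cell (0,2) = 3239/720
Step 4: cell (0,2) = 185993/43200
Full grid after step 4:
  251677/64800 3548893/864000 185993/43200
  3305893/864000 720683/180000 1840259/432000
  163493/43200 1712009/432000 33569/8100

Answer: 185993/43200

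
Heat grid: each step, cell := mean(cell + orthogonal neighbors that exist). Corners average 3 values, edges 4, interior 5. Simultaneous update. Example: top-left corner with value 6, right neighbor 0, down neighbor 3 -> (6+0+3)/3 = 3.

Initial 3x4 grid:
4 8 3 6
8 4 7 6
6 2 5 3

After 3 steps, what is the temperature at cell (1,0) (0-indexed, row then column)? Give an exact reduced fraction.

Answer: 12931/2400

Derivation:
Step 1: cell (1,0) = 11/2
Step 2: cell (1,0) = 233/40
Step 3: cell (1,0) = 12931/2400
Full grid after step 3:
  12433/2160 39043/7200 13081/2400 755/144
  12931/2400 10763/2000 30169/6000 37183/7200
  2837/540 1099/225 17609/3600 259/54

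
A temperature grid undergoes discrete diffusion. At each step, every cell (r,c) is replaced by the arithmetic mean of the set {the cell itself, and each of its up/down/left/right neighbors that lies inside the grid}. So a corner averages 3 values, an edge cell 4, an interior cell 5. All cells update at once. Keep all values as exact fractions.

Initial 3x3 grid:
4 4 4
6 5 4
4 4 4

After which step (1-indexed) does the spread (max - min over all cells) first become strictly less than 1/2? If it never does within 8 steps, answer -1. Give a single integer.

Answer: 3

Derivation:
Step 1: max=19/4, min=4, spread=3/4
Step 2: max=1121/240, min=25/6, spread=121/240
Step 3: max=65527/14400, min=20359/4800, spread=89/288
  -> spread < 1/2 first at step 3
Step 4: max=3895169/864000, min=1235473/288000, spread=755/3456
Step 5: max=231707143/51840000, min=24862877/5760000, spread=6353/41472
Step 6: max=13836643121/3110400000, min=4500691457/1036800000, spread=53531/497664
Step 7: max=827009814487/186624000000, min=270972511079/62208000000, spread=450953/5971968
Step 8: max=49499363147489/11197440000000, min=1811324543657/414720000000, spread=3799043/71663616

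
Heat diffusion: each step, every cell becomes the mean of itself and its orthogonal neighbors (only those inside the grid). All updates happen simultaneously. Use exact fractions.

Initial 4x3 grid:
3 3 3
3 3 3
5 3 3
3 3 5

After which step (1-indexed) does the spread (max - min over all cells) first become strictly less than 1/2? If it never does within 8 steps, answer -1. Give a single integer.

Answer: 4

Derivation:
Step 1: max=11/3, min=3, spread=2/3
Step 2: max=427/120, min=3, spread=67/120
Step 3: max=3827/1080, min=73/24, spread=271/540
Step 4: max=226399/64800, min=3721/1200, spread=5093/12960
  -> spread < 1/2 first at step 4
Step 5: max=13475501/3888000, min=338611/108000, spread=257101/777600
Step 6: max=801493999/233280000, min=10267967/3240000, spread=497603/1866240
Step 7: max=47784437141/13996800000, min=103446113/32400000, spread=123828653/559872000
Step 8: max=2850565884319/839808000000, min=9370295413/2916000000, spread=1215366443/6718464000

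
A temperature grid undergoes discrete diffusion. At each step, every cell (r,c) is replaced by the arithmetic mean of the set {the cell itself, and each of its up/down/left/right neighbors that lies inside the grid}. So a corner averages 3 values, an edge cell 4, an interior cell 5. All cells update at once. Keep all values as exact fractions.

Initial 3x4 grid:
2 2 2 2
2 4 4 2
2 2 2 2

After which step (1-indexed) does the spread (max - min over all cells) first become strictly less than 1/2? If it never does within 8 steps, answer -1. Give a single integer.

Step 1: max=14/5, min=2, spread=4/5
Step 2: max=131/50, min=93/40, spread=59/200
  -> spread < 1/2 first at step 2
Step 3: max=2493/1000, min=853/360, spread=139/1125
Step 4: max=147787/60000, min=346853/144000, spread=39179/720000
Step 5: max=8805233/3600000, min=3139723/1296000, spread=377011/16200000
Step 6: max=527060947/216000000, min=1259070893/518400000, spread=29376899/2592000000
Step 7: max=31585105673/12960000000, min=75646028887/31104000000, spread=791123641/155520000000
Step 8: max=1894152132907/777600000000, min=4541329510133/1866240000000, spread=23178044219/9331200000000

Answer: 2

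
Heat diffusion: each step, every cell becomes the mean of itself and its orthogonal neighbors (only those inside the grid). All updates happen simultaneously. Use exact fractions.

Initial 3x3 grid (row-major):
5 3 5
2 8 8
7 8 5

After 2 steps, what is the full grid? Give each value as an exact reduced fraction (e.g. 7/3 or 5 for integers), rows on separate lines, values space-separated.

After step 1:
  10/3 21/4 16/3
  11/2 29/5 13/2
  17/3 7 7
After step 2:
  169/36 1183/240 205/36
  203/40 601/100 739/120
  109/18 191/30 41/6

Answer: 169/36 1183/240 205/36
203/40 601/100 739/120
109/18 191/30 41/6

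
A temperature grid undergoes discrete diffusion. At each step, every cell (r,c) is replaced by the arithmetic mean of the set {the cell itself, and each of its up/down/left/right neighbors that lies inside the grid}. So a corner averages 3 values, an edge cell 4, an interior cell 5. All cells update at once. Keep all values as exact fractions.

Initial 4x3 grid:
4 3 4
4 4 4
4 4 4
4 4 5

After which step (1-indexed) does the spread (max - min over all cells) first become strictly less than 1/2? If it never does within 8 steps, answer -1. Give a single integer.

Answer: 3

Derivation:
Step 1: max=13/3, min=11/3, spread=2/3
Step 2: max=77/18, min=893/240, spread=401/720
Step 3: max=905/216, min=8203/2160, spread=847/2160
  -> spread < 1/2 first at step 3
Step 4: max=537181/129600, min=3309989/864000, spread=813653/2592000
Step 5: max=31967729/7776000, min=29973499/7776000, spread=199423/777600
Step 6: max=1905761551/466560000, min=1808845601/466560000, spread=1938319/9331200
Step 7: max=113793499109/27993600000, min=109006109659/27993600000, spread=95747789/559872000
Step 8: max=6800515785631/1679616000000, min=6565510002881/1679616000000, spread=940023131/6718464000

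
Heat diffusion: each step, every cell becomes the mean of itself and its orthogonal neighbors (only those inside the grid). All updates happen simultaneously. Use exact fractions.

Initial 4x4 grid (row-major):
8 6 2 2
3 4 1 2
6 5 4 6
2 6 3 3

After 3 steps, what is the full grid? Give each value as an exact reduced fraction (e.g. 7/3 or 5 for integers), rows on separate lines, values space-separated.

Answer: 643/135 30649/7200 7819/2400 223/80
34279/7200 1543/375 1373/400 1199/400
31951/7200 25711/6000 3723/1000 4229/1200
1925/432 7519/1800 2417/600 1373/360

Derivation:
After step 1:
  17/3 5 11/4 2
  21/4 19/5 13/5 11/4
  4 5 19/5 15/4
  14/3 4 4 4
After step 2:
  191/36 1033/240 247/80 5/2
  1123/240 433/100 157/50 111/40
  227/48 103/25 383/100 143/40
  38/9 53/12 79/20 47/12
After step 3:
  643/135 30649/7200 7819/2400 223/80
  34279/7200 1543/375 1373/400 1199/400
  31951/7200 25711/6000 3723/1000 4229/1200
  1925/432 7519/1800 2417/600 1373/360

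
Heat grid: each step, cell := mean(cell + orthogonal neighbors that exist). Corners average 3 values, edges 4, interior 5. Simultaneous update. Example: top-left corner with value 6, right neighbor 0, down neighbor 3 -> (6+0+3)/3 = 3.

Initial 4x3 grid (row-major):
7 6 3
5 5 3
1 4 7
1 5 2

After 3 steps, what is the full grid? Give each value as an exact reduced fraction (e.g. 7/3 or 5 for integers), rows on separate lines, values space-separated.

After step 1:
  6 21/4 4
  9/2 23/5 9/2
  11/4 22/5 4
  7/3 3 14/3
After step 2:
  21/4 397/80 55/12
  357/80 93/20 171/40
  839/240 15/4 527/120
  97/36 18/5 35/9
After step 3:
  587/120 4667/960 3317/720
  2143/480 221/50 179/40
  1037/288 1591/400 587/144
  7049/2160 209/60 4277/1080

Answer: 587/120 4667/960 3317/720
2143/480 221/50 179/40
1037/288 1591/400 587/144
7049/2160 209/60 4277/1080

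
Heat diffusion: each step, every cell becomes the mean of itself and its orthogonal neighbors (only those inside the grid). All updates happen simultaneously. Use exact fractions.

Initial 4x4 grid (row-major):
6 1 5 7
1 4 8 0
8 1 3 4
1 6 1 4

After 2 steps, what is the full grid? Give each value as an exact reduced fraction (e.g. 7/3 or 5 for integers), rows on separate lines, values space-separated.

After step 1:
  8/3 4 21/4 4
  19/4 3 4 19/4
  11/4 22/5 17/5 11/4
  5 9/4 7/2 3
After step 2:
  137/36 179/48 69/16 14/3
  79/24 403/100 102/25 31/8
  169/40 79/25 361/100 139/40
  10/3 303/80 243/80 37/12

Answer: 137/36 179/48 69/16 14/3
79/24 403/100 102/25 31/8
169/40 79/25 361/100 139/40
10/3 303/80 243/80 37/12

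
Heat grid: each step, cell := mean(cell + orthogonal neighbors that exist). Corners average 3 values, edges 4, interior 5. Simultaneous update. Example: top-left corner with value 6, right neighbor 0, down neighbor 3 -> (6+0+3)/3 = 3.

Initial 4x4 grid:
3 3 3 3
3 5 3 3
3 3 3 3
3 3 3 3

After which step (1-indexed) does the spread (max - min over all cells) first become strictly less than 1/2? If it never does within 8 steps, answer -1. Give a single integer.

Answer: 2

Derivation:
Step 1: max=7/2, min=3, spread=1/2
Step 2: max=86/25, min=3, spread=11/25
  -> spread < 1/2 first at step 2
Step 3: max=3967/1200, min=3, spread=367/1200
Step 4: max=17771/5400, min=913/300, spread=1337/5400
Step 5: max=527669/162000, min=27469/9000, spread=33227/162000
Step 6: max=15794327/4860000, min=166049/54000, spread=849917/4860000
Step 7: max=471114347/145800000, min=2498533/810000, spread=21378407/145800000
Step 8: max=14088462371/4374000000, min=752688343/243000000, spread=540072197/4374000000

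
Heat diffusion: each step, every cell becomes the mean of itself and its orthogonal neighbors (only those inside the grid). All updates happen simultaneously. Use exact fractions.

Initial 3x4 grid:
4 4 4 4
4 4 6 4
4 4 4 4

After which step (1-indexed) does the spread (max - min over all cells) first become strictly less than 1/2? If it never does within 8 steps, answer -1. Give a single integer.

Answer: 2

Derivation:
Step 1: max=9/2, min=4, spread=1/2
Step 2: max=223/50, min=4, spread=23/50
  -> spread < 1/2 first at step 2
Step 3: max=10411/2400, min=813/200, spread=131/480
Step 4: max=92951/21600, min=14791/3600, spread=841/4320
Step 5: max=37102051/8640000, min=2973373/720000, spread=56863/345600
Step 6: max=332574341/77760000, min=26909543/6480000, spread=386393/3110400
Step 7: max=132809723131/31104000000, min=10788358813/2592000000, spread=26795339/248832000
Step 8: max=7948775714129/1866240000000, min=649166149667/155520000000, spread=254051069/2985984000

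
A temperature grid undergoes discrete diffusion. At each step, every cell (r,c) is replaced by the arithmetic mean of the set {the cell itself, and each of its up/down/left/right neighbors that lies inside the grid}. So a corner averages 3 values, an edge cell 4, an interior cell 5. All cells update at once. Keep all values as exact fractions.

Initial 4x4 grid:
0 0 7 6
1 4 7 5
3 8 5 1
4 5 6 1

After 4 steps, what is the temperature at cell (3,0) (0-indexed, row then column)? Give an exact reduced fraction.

Step 1: cell (3,0) = 4
Step 2: cell (3,0) = 55/12
Step 3: cell (3,0) = 157/36
Step 4: cell (3,0) = 11671/2700
Full grid after step 4:
  189281/64800 152863/43200 314537/72000 1139/240
  17813/5400 690479/180000 8929/2000 333697/72000
  7039/1800 64223/15000 31783/7200 941779/216000
  11671/2700 332/75 58999/13500 10729/2592

Answer: 11671/2700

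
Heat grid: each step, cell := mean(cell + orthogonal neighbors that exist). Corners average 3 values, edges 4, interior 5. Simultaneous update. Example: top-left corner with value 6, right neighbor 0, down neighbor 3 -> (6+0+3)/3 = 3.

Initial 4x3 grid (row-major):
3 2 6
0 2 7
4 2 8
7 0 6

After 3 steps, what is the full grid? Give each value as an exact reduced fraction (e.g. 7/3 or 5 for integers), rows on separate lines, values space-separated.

After step 1:
  5/3 13/4 5
  9/4 13/5 23/4
  13/4 16/5 23/4
  11/3 15/4 14/3
After step 2:
  43/18 751/240 14/3
  293/120 341/100 191/40
  371/120 371/100 581/120
  32/9 917/240 85/18
After step 3:
  5731/2160 48941/14400 3017/720
  10199/3600 20959/6000 1327/300
  11519/3600 22649/6000 4061/900
  7537/2160 56911/14400 9637/2160

Answer: 5731/2160 48941/14400 3017/720
10199/3600 20959/6000 1327/300
11519/3600 22649/6000 4061/900
7537/2160 56911/14400 9637/2160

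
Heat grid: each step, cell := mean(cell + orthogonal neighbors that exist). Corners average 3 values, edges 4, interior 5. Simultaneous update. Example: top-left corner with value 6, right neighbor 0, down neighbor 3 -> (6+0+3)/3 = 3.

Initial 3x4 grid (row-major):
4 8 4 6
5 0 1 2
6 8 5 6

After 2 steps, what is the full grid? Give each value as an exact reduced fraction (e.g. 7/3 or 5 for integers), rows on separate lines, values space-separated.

Answer: 161/36 1129/240 303/80 25/6
403/80 193/50 203/50 869/240
89/18 1229/240 989/240 157/36

Derivation:
After step 1:
  17/3 4 19/4 4
  15/4 22/5 12/5 15/4
  19/3 19/4 5 13/3
After step 2:
  161/36 1129/240 303/80 25/6
  403/80 193/50 203/50 869/240
  89/18 1229/240 989/240 157/36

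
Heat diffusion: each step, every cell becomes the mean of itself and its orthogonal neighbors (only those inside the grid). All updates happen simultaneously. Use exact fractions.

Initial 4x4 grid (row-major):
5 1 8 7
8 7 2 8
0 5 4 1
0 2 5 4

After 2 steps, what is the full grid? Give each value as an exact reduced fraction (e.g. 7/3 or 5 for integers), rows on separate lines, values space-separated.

After step 1:
  14/3 21/4 9/2 23/3
  5 23/5 29/5 9/2
  13/4 18/5 17/5 17/4
  2/3 3 15/4 10/3
After step 2:
  179/36 1141/240 1393/240 50/9
  1051/240 97/20 114/25 1333/240
  751/240 357/100 104/25 929/240
  83/36 661/240 809/240 34/9

Answer: 179/36 1141/240 1393/240 50/9
1051/240 97/20 114/25 1333/240
751/240 357/100 104/25 929/240
83/36 661/240 809/240 34/9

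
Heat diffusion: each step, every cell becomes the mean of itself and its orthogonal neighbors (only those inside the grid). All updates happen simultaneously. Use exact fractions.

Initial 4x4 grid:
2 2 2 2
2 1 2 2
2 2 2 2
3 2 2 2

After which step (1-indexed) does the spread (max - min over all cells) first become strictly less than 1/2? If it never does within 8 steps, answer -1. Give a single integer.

Answer: 2

Derivation:
Step 1: max=7/3, min=7/4, spread=7/12
Step 2: max=41/18, min=89/50, spread=112/225
  -> spread < 1/2 first at step 2
Step 3: max=4613/2160, min=4433/2400, spread=6233/21600
Step 4: max=136511/64800, min=40583/21600, spread=7381/32400
Step 5: max=4007981/1944000, min=4092041/2160000, spread=3251441/19440000
Step 6: max=23849263/11664000, min=37165691/19440000, spread=3874621/29160000
Step 7: max=3544412993/1749600000, min=3733550633/1944000000, spread=1842174233/17496000000
Step 8: max=105788390771/52488000000, min=112590276347/58320000000, spread=44571420587/524880000000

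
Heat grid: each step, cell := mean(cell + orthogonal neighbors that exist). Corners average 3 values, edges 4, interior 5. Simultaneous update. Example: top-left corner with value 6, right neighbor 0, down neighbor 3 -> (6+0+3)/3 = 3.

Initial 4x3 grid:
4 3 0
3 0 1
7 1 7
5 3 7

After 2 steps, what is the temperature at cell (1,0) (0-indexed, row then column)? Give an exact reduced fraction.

Step 1: cell (1,0) = 7/2
Step 2: cell (1,0) = 373/120
Full grid after step 2:
  103/36 481/240 61/36
  373/120 249/100 67/30
  161/40 86/25 229/60
  13/3 137/30 41/9

Answer: 373/120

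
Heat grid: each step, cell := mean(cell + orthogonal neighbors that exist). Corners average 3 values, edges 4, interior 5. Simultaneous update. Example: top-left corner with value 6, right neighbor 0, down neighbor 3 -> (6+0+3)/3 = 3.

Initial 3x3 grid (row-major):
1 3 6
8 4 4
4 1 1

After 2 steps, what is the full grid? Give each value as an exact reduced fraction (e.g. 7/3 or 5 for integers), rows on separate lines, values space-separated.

Answer: 47/12 95/24 139/36
199/48 18/5 169/48
133/36 77/24 11/4

Derivation:
After step 1:
  4 7/2 13/3
  17/4 4 15/4
  13/3 5/2 2
After step 2:
  47/12 95/24 139/36
  199/48 18/5 169/48
  133/36 77/24 11/4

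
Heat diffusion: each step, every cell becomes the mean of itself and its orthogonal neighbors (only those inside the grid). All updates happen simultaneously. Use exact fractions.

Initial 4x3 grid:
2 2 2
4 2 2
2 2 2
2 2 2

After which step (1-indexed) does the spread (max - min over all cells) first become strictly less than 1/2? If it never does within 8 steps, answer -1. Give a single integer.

Step 1: max=8/3, min=2, spread=2/3
Step 2: max=151/60, min=2, spread=31/60
Step 3: max=1291/540, min=2, spread=211/540
  -> spread < 1/2 first at step 3
Step 4: max=124897/54000, min=1847/900, spread=14077/54000
Step 5: max=1112407/486000, min=111683/54000, spread=5363/24300
Step 6: max=32900809/14580000, min=62869/30000, spread=93859/583200
Step 7: max=1959874481/874800000, min=102536467/48600000, spread=4568723/34992000
Step 8: max=116756435629/52488000000, min=3097618889/1458000000, spread=8387449/83980800

Answer: 3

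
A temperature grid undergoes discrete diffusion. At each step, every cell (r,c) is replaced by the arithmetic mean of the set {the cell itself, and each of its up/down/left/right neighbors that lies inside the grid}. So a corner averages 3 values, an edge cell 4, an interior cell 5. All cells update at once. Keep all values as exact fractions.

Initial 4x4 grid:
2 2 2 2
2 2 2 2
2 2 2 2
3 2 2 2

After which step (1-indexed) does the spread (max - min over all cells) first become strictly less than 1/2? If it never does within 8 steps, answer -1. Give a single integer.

Answer: 1

Derivation:
Step 1: max=7/3, min=2, spread=1/3
  -> spread < 1/2 first at step 1
Step 2: max=41/18, min=2, spread=5/18
Step 3: max=473/216, min=2, spread=41/216
Step 4: max=14003/6480, min=2, spread=1043/6480
Step 5: max=414353/194400, min=2, spread=25553/194400
Step 6: max=12335459/5832000, min=36079/18000, spread=645863/5832000
Step 7: max=367561691/174960000, min=240971/120000, spread=16225973/174960000
Step 8: max=10975077983/5248800000, min=108701/54000, spread=409340783/5248800000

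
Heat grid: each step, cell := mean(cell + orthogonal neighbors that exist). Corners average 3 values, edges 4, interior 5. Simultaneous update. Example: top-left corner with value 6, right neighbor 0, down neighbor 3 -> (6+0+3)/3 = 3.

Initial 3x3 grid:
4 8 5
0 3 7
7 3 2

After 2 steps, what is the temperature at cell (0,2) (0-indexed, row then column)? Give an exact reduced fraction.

Answer: 191/36

Derivation:
Step 1: cell (0,2) = 20/3
Step 2: cell (0,2) = 191/36
Full grid after step 2:
  25/6 149/30 191/36
  451/120 207/50 1147/240
  127/36 917/240 4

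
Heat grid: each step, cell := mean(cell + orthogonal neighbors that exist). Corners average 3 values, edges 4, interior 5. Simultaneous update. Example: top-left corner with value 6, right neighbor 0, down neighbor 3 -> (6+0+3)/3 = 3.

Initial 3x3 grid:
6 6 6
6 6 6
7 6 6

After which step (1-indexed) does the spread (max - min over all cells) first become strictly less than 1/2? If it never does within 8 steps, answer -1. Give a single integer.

Step 1: max=19/3, min=6, spread=1/3
  -> spread < 1/2 first at step 1
Step 2: max=113/18, min=6, spread=5/18
Step 3: max=1337/216, min=6, spread=41/216
Step 4: max=79891/12960, min=2171/360, spread=347/2592
Step 5: max=4772537/777600, min=21757/3600, spread=2921/31104
Step 6: max=285764539/46656000, min=2617483/432000, spread=24611/373248
Step 7: max=17114882033/2799360000, min=58976741/9720000, spread=207329/4478976
Step 8: max=1025799552451/167961600000, min=3149201599/518400000, spread=1746635/53747712

Answer: 1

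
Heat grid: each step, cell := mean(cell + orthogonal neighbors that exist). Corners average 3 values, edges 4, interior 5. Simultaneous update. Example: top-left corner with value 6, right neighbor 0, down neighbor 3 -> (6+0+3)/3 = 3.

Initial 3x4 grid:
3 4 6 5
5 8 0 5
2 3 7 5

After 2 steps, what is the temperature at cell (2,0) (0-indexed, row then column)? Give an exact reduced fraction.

Step 1: cell (2,0) = 10/3
Step 2: cell (2,0) = 77/18
Full grid after step 2:
  55/12 17/4 293/60 77/18
  95/24 479/100 409/100 399/80
  77/18 193/48 1177/240 79/18

Answer: 77/18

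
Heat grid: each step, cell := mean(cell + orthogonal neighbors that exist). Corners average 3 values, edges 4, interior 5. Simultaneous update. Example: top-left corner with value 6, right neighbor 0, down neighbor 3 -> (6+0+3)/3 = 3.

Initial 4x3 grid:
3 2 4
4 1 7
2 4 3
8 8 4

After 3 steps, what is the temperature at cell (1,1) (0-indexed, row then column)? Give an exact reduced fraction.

Step 1: cell (1,1) = 18/5
Step 2: cell (1,1) = 319/100
Step 3: cell (1,1) = 22121/6000
Full grid after step 3:
  377/120 22937/7200 7871/2160
  2011/600 22121/6000 26957/7200
  1749/400 8457/2000 3573/800
  74/15 6077/1200 3487/720

Answer: 22121/6000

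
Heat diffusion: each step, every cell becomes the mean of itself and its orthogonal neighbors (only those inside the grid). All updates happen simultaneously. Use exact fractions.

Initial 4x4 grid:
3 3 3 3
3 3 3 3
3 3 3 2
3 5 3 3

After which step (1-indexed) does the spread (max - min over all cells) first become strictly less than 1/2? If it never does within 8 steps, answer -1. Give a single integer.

Answer: 4

Derivation:
Step 1: max=11/3, min=8/3, spread=1
Step 2: max=211/60, min=329/120, spread=31/40
Step 3: max=1831/540, min=3433/1200, spread=5723/10800
Step 4: max=53353/16200, min=31493/10800, spread=12227/32400
  -> spread < 1/2 first at step 4
Step 5: max=1585267/486000, min=633923/216000, spread=635761/1944000
Step 6: max=11724679/3645000, min=1145411/388800, spread=7891607/29160000
Step 7: max=1395956611/437400000, min=34565651/11664000, spread=199489397/874800000
Step 8: max=20775341339/6561000000, min=26024580623/8748000000, spread=5027623487/26244000000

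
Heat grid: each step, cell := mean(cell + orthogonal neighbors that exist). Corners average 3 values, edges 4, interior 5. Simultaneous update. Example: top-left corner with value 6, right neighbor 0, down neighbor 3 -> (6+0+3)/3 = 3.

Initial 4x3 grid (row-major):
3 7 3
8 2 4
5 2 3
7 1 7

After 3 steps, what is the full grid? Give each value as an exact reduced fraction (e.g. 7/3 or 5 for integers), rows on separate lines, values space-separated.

After step 1:
  6 15/4 14/3
  9/2 23/5 3
  11/2 13/5 4
  13/3 17/4 11/3
After step 2:
  19/4 1141/240 137/36
  103/20 369/100 61/15
  127/30 419/100 199/60
  169/36 297/80 143/36
After step 3:
  3517/720 61199/14400 9091/2160
  5347/1200 26221/6000 13391/3600
  16441/3600 7657/2000 13991/3600
  9101/2160 19883/4800 7921/2160

Answer: 3517/720 61199/14400 9091/2160
5347/1200 26221/6000 13391/3600
16441/3600 7657/2000 13991/3600
9101/2160 19883/4800 7921/2160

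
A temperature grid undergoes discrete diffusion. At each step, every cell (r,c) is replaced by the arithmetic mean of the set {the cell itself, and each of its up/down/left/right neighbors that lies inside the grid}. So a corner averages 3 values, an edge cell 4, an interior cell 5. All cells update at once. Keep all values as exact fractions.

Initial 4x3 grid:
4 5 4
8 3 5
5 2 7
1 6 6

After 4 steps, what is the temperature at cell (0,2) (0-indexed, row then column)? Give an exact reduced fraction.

Answer: 303937/64800

Derivation:
Step 1: cell (0,2) = 14/3
Step 2: cell (0,2) = 161/36
Step 3: cell (0,2) = 10051/2160
Step 4: cell (0,2) = 303937/64800
Full grid after step 4:
  76453/16200 253721/54000 303937/64800
  250081/54000 842147/180000 1020199/216000
  81127/18000 1657369/360000 1035899/216000
  190243/43200 3981161/864000 617479/129600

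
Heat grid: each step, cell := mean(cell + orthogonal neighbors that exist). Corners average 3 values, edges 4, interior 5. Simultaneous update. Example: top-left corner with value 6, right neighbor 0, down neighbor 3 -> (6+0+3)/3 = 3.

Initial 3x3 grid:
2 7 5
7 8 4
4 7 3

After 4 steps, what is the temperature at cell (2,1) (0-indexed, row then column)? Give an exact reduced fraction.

Step 1: cell (2,1) = 11/2
Step 2: cell (2,1) = 683/120
Step 3: cell (2,1) = 39421/7200
Step 4: cell (2,1) = 2395187/432000
Full grid after step 4:
  720097/129600 2395187/432000 351161/64800
  4862999/864000 1978813/360000 196151/36000
  241099/43200 2395187/432000 349561/64800

Answer: 2395187/432000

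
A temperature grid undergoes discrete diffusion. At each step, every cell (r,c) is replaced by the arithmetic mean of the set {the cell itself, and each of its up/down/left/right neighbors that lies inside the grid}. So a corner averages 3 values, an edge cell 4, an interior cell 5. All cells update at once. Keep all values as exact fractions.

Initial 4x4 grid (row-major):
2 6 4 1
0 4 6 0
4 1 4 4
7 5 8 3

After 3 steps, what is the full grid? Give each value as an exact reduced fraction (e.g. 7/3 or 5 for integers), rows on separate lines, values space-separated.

Answer: 6859/2160 24181/7200 24421/7200 6451/2160
5839/1800 21097/6000 4109/1200 1471/450
6749/1800 4729/1200 1627/400 1097/300
9311/2160 32861/7200 10751/2400 1039/240

Derivation:
After step 1:
  8/3 4 17/4 5/3
  5/2 17/5 18/5 11/4
  3 18/5 23/5 11/4
  16/3 21/4 5 5
After step 2:
  55/18 859/240 811/240 26/9
  347/120 171/50 93/25 323/120
  433/120 397/100 391/100 151/40
  163/36 1151/240 397/80 17/4
After step 3:
  6859/2160 24181/7200 24421/7200 6451/2160
  5839/1800 21097/6000 4109/1200 1471/450
  6749/1800 4729/1200 1627/400 1097/300
  9311/2160 32861/7200 10751/2400 1039/240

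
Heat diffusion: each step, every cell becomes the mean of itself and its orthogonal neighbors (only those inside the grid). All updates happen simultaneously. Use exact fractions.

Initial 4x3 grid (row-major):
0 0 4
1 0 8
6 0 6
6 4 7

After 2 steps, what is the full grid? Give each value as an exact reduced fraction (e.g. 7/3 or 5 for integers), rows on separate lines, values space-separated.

Answer: 37/36 107/60 19/6
107/60 49/20 311/80
203/60 71/20 1117/240
77/18 369/80 91/18

Derivation:
After step 1:
  1/3 1 4
  7/4 9/5 9/2
  13/4 16/5 21/4
  16/3 17/4 17/3
After step 2:
  37/36 107/60 19/6
  107/60 49/20 311/80
  203/60 71/20 1117/240
  77/18 369/80 91/18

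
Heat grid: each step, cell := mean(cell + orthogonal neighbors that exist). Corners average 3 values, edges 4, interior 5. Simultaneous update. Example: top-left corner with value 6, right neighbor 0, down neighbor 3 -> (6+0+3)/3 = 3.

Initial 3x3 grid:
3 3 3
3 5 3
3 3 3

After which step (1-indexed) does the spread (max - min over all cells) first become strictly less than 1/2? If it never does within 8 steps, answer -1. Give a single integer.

Answer: 2

Derivation:
Step 1: max=7/2, min=3, spread=1/2
Step 2: max=87/25, min=129/40, spread=51/200
  -> spread < 1/2 first at step 2
Step 3: max=8023/2400, min=587/180, spread=589/7200
Step 4: max=49943/15000, min=473081/144000, spread=31859/720000
Step 5: max=28611607/8640000, min=2964721/900000, spread=751427/43200000
Step 6: max=178634687/54000000, min=1710263129/518400000, spread=23149331/2592000000
Step 7: max=102794654263/31104000000, min=10694931889/3240000000, spread=616540643/155520000000
Step 8: max=642312453983/194400000000, min=6162652008761/1866240000000, spread=17737747379/9331200000000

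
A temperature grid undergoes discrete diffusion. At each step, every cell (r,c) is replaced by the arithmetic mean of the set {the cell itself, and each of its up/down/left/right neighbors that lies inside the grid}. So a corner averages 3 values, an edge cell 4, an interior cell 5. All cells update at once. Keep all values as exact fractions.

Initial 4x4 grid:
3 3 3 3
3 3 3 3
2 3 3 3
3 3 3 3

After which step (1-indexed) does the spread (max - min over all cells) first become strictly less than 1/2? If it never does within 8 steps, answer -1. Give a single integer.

Step 1: max=3, min=8/3, spread=1/3
  -> spread < 1/2 first at step 1
Step 2: max=3, min=329/120, spread=31/120
Step 3: max=3, min=3029/1080, spread=211/1080
Step 4: max=3, min=307157/108000, spread=16843/108000
Step 5: max=26921/9000, min=2777357/972000, spread=130111/972000
Step 6: max=1612841/540000, min=83837633/29160000, spread=3255781/29160000
Step 7: max=1608893/540000, min=2524046309/874800000, spread=82360351/874800000
Step 8: max=289093559/97200000, min=75980683109/26244000000, spread=2074577821/26244000000

Answer: 1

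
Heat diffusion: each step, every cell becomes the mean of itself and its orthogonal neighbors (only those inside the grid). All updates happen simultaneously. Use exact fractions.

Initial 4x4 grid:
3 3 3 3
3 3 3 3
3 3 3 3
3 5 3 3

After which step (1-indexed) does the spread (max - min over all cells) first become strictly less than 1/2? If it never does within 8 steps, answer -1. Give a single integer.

Step 1: max=11/3, min=3, spread=2/3
Step 2: max=211/60, min=3, spread=31/60
Step 3: max=1831/540, min=3, spread=211/540
  -> spread < 1/2 first at step 3
Step 4: max=178843/54000, min=3, spread=16843/54000
Step 5: max=1596643/486000, min=13579/4500, spread=130111/486000
Step 6: max=47382367/14580000, min=817159/270000, spread=3255781/14580000
Step 7: max=1412553691/437400000, min=821107/270000, spread=82360351/437400000
Step 8: max=42117316891/13122000000, min=148306441/48600000, spread=2074577821/13122000000

Answer: 3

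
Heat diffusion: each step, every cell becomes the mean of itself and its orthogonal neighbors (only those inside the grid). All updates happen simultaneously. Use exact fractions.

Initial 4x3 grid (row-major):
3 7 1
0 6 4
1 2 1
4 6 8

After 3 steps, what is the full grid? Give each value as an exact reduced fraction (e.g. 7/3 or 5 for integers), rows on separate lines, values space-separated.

Answer: 3619/1080 10301/2880 337/90
4441/1440 4123/1200 579/160
907/288 211/60 371/96
7537/2160 2839/720 1003/240

Derivation:
After step 1:
  10/3 17/4 4
  5/2 19/5 3
  7/4 16/5 15/4
  11/3 5 5
After step 2:
  121/36 923/240 15/4
  683/240 67/20 291/80
  667/240 7/2 299/80
  125/36 253/60 55/12
After step 3:
  3619/1080 10301/2880 337/90
  4441/1440 4123/1200 579/160
  907/288 211/60 371/96
  7537/2160 2839/720 1003/240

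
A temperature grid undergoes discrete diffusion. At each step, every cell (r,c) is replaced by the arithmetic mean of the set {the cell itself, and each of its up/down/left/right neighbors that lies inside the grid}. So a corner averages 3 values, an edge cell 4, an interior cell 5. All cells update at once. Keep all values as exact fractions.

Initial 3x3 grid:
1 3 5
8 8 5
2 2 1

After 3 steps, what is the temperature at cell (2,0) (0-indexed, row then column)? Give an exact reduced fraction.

Step 1: cell (2,0) = 4
Step 2: cell (2,0) = 4
Step 3: cell (2,0) = 184/45
Full grid after step 3:
  199/45 63589/14400 2363/540
  20713/4800 2139/500 6671/1600
  184/45 56789/14400 2083/540

Answer: 184/45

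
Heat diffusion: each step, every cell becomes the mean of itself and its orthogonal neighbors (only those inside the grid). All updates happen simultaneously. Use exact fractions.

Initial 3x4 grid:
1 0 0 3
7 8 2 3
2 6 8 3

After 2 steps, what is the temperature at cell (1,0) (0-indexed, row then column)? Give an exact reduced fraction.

Step 1: cell (1,0) = 9/2
Step 2: cell (1,0) = 503/120
Full grid after step 2:
  113/36 323/120 97/40 2
  503/120 431/100 351/100 817/240
  31/6 407/80 1177/240 73/18

Answer: 503/120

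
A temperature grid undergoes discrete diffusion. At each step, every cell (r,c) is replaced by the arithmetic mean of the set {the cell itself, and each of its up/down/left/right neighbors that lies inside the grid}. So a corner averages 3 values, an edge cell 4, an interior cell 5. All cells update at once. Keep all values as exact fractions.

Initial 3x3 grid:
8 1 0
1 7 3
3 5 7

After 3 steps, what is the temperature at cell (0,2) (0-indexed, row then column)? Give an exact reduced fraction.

Answer: 6989/2160

Derivation:
Step 1: cell (0,2) = 4/3
Step 2: cell (0,2) = 115/36
Step 3: cell (0,2) = 6989/2160
Full grid after step 3:
  7679/2160 13157/3600 6989/2160
  59203/14400 11243/3000 57553/14400
  327/80 10763/2400 337/80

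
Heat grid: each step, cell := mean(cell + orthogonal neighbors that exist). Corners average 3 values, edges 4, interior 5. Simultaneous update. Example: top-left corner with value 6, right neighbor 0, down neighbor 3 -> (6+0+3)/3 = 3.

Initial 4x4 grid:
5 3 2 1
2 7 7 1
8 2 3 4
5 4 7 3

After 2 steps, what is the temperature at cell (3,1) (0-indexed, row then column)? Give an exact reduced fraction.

Answer: 1153/240

Derivation:
Step 1: cell (3,1) = 9/2
Step 2: cell (3,1) = 1153/240
Full grid after step 2:
  157/36 451/120 77/24 47/18
  1037/240 91/20 193/50 17/6
  1213/240 447/100 102/25 229/60
  173/36 1153/240 1081/240 35/9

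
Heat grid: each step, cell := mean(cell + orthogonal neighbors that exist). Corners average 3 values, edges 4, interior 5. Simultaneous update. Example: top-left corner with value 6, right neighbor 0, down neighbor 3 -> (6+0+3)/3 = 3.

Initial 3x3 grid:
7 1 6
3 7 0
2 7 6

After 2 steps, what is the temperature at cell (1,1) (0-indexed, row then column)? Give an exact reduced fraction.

Step 1: cell (1,1) = 18/5
Step 2: cell (1,1) = 477/100
Full grid after step 2:
  41/9 297/80 37/9
  961/240 477/100 901/240
  19/4 523/120 175/36

Answer: 477/100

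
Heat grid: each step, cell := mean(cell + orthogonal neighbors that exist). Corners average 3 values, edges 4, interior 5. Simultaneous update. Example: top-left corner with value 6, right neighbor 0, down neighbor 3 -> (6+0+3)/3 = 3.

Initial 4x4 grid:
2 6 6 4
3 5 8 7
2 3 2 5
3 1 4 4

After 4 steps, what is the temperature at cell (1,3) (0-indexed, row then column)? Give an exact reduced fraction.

Answer: 551279/108000

Derivation:
Step 1: cell (1,3) = 6
Step 2: cell (1,3) = 653/120
Step 3: cell (1,3) = 3877/720
Step 4: cell (1,3) = 551279/108000
Full grid after step 4:
  132011/32400 993487/216000 1107703/216000 70883/12960
  809587/216000 372611/90000 873169/180000 551279/108000
  224761/72000 71921/20000 184517/45000 492163/108000
  459/160 111523/36000 400213/108000 16301/4050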